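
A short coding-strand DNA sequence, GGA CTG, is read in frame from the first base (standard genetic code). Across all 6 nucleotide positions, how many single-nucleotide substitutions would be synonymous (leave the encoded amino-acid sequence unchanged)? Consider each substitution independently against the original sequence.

7

Codon 1 (GGA, Gly): 3 synonymous substitutions.
Codon 2 (CTG, Leu): 4 synonymous substitutions.
Total: 3 + 4 = 7.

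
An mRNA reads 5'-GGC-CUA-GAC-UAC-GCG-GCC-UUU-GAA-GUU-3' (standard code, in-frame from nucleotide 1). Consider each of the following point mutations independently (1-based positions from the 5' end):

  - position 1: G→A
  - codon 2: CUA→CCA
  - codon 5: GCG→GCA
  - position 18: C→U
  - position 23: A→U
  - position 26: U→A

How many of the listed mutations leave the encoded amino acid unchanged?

Codon 1: GGC (Gly) → AGC (Ser) — missense.
Codon 2: CUA (Leu) → CCA (Pro) — missense.
Codon 5: GCG (Ala) → GCA (Ala) — synonymous.
Codon 6: GCC (Ala) → GCU (Ala) — synonymous.
Codon 8: GAA (Glu) → GUA (Val) — missense.
Codon 9: GUU (Val) → GAU (Asp) — missense.
Synonymous: 2 of 6.

2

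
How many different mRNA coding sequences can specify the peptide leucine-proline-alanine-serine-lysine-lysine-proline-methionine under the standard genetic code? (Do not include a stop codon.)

9216

Leu: 6 codons.
Pro: 4 codons.
Ala: 4 codons.
Ser: 6 codons.
Lys: 2 codons.
Lys: 2 codons.
Pro: 4 codons.
Met: 1 codon.
6 × 4 × 4 × 6 × 2 × 2 × 4 × 1 = 9216.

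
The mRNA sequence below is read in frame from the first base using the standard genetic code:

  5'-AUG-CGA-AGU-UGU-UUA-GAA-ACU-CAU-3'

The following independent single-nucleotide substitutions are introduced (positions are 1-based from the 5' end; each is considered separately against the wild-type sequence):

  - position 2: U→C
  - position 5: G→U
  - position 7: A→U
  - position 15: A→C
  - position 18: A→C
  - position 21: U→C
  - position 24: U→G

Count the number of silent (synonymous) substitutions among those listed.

1

Codon 1: AUG (Met) → ACG (Thr) — missense.
Codon 2: CGA (Arg) → CUA (Leu) — missense.
Codon 3: AGU (Ser) → UGU (Cys) — missense.
Codon 5: UUA (Leu) → UUC (Phe) — missense.
Codon 6: GAA (Glu) → GAC (Asp) — missense.
Codon 7: ACU (Thr) → ACC (Thr) — synonymous.
Codon 8: CAU (His) → CAG (Gln) — missense.
Synonymous: 1 of 7.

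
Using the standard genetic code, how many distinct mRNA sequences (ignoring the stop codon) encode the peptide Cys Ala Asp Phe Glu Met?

Cys: 2 codons.
Ala: 4 codons.
Asp: 2 codons.
Phe: 2 codons.
Glu: 2 codons.
Met: 1 codon.
2 × 4 × 2 × 2 × 2 × 1 = 64.

64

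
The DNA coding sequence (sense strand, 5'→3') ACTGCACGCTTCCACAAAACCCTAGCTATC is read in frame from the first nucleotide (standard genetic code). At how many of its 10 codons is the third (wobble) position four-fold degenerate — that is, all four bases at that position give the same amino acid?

6

Codon 1 ACT (Thr): third position 4-fold.
Codon 2 GCA (Ala): third position 4-fold.
Codon 3 CGC (Arg): third position 4-fold.
Codon 4 TTC (Phe): third position 2-fold.
Codon 5 CAC (His): third position 2-fold.
Codon 6 AAA (Lys): third position 2-fold.
Codon 7 ACC (Thr): third position 4-fold.
Codon 8 CTA (Leu): third position 4-fold.
Codon 9 GCT (Ala): third position 4-fold.
Codon 10 ATC (Ile): third position 3-fold.
Four-fold degenerate third positions: 6.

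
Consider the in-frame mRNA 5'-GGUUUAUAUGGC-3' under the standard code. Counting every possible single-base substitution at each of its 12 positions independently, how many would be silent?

Codon 1 (GGU, Gly): 3 synonymous substitutions.
Codon 2 (UUA, Leu): 2 synonymous substitutions.
Codon 3 (UAU, Tyr): 1 synonymous substitution.
Codon 4 (GGC, Gly): 3 synonymous substitutions.
Total: 3 + 2 + 1 + 3 = 9.

9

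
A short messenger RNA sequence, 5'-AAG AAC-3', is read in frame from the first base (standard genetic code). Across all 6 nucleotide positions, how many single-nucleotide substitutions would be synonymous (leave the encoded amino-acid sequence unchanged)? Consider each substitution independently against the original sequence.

Codon 1 (AAG, Lys): 1 synonymous substitution.
Codon 2 (AAC, Asn): 1 synonymous substitution.
Total: 1 + 1 = 2.

2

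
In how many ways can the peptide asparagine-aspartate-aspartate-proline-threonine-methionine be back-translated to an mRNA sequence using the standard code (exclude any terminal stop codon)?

Asn: 2 codons.
Asp: 2 codons.
Asp: 2 codons.
Pro: 4 codons.
Thr: 4 codons.
Met: 1 codon.
2 × 2 × 2 × 4 × 4 × 1 = 128.

128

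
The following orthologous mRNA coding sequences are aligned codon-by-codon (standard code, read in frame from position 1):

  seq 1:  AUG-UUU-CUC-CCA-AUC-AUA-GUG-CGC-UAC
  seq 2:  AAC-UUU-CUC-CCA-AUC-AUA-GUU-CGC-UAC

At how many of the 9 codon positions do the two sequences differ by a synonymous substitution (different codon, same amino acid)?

Codon 1: AUG Met / AAC Asn — nonsynonymous.
Codon 2: UUU Phe / UUU Phe — identical.
Codon 3: CUC Leu / CUC Leu — identical.
Codon 4: CCA Pro / CCA Pro — identical.
Codon 5: AUC Ile / AUC Ile — identical.
Codon 6: AUA Ile / AUA Ile — identical.
Codon 7: GUG Val / GUU Val — synonymous.
Codon 8: CGC Arg / CGC Arg — identical.
Codon 9: UAC Tyr / UAC Tyr — identical.
Synonymous differences: 1.

1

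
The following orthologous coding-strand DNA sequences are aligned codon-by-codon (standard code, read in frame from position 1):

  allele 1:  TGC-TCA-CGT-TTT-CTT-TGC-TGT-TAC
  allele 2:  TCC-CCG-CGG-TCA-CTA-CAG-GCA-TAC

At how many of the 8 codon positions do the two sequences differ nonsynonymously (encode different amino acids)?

5

Codon 1: TGC Cys / TCC Ser — nonsynonymous.
Codon 2: TCA Ser / CCG Pro — nonsynonymous.
Codon 3: CGT Arg / CGG Arg — synonymous.
Codon 4: TTT Phe / TCA Ser — nonsynonymous.
Codon 5: CTT Leu / CTA Leu — synonymous.
Codon 6: TGC Cys / CAG Gln — nonsynonymous.
Codon 7: TGT Cys / GCA Ala — nonsynonymous.
Codon 8: TAC Tyr / TAC Tyr — identical.
Nonsynonymous differences: 5.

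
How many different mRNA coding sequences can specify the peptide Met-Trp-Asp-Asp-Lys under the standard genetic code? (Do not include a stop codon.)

Met: 1 codon.
Trp: 1 codon.
Asp: 2 codons.
Asp: 2 codons.
Lys: 2 codons.
1 × 1 × 2 × 2 × 2 = 8.

8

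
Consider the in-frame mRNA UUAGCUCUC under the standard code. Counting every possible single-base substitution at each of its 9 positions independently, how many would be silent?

Codon 1 (UUA, Leu): 2 synonymous substitutions.
Codon 2 (GCU, Ala): 3 synonymous substitutions.
Codon 3 (CUC, Leu): 3 synonymous substitutions.
Total: 2 + 3 + 3 = 8.

8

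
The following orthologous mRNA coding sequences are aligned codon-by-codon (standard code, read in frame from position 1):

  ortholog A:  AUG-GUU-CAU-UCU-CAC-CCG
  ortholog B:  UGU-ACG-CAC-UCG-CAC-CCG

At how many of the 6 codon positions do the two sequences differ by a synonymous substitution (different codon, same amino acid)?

Codon 1: AUG Met / UGU Cys — nonsynonymous.
Codon 2: GUU Val / ACG Thr — nonsynonymous.
Codon 3: CAU His / CAC His — synonymous.
Codon 4: UCU Ser / UCG Ser — synonymous.
Codon 5: CAC His / CAC His — identical.
Codon 6: CCG Pro / CCG Pro — identical.
Synonymous differences: 2.

2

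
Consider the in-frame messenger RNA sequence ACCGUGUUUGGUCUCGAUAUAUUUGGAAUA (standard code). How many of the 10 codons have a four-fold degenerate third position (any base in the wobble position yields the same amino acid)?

Codon 1 ACC (Thr): third position 4-fold.
Codon 2 GUG (Val): third position 4-fold.
Codon 3 UUU (Phe): third position 2-fold.
Codon 4 GGU (Gly): third position 4-fold.
Codon 5 CUC (Leu): third position 4-fold.
Codon 6 GAU (Asp): third position 2-fold.
Codon 7 AUA (Ile): third position 3-fold.
Codon 8 UUU (Phe): third position 2-fold.
Codon 9 GGA (Gly): third position 4-fold.
Codon 10 AUA (Ile): third position 3-fold.
Four-fold degenerate third positions: 5.

5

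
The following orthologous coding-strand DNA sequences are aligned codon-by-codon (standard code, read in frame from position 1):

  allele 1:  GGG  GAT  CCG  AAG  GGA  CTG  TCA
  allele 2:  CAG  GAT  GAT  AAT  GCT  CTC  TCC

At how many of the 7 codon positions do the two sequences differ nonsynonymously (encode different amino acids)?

Codon 1: GGG Gly / CAG Gln — nonsynonymous.
Codon 2: GAT Asp / GAT Asp — identical.
Codon 3: CCG Pro / GAT Asp — nonsynonymous.
Codon 4: AAG Lys / AAT Asn — nonsynonymous.
Codon 5: GGA Gly / GCT Ala — nonsynonymous.
Codon 6: CTG Leu / CTC Leu — synonymous.
Codon 7: TCA Ser / TCC Ser — synonymous.
Nonsynonymous differences: 4.

4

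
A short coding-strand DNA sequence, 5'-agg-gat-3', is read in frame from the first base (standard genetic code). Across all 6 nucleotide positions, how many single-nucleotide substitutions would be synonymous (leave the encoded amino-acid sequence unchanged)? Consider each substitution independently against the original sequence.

3

Codon 1 (AGG, Arg): 2 synonymous substitutions.
Codon 2 (GAT, Asp): 1 synonymous substitution.
Total: 2 + 1 = 3.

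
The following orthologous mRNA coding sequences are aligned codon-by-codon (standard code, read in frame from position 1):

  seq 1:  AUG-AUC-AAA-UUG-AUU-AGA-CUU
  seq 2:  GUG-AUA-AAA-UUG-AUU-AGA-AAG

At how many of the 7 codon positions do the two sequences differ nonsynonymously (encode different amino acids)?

2

Codon 1: AUG Met / GUG Val — nonsynonymous.
Codon 2: AUC Ile / AUA Ile — synonymous.
Codon 3: AAA Lys / AAA Lys — identical.
Codon 4: UUG Leu / UUG Leu — identical.
Codon 5: AUU Ile / AUU Ile — identical.
Codon 6: AGA Arg / AGA Arg — identical.
Codon 7: CUU Leu / AAG Lys — nonsynonymous.
Nonsynonymous differences: 2.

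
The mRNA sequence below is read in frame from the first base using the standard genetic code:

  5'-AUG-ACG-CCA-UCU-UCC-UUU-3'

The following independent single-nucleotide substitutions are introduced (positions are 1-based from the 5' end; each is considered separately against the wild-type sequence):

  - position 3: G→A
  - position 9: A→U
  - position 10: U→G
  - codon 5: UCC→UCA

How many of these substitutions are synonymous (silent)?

2

Codon 1: AUG (Met) → AUA (Ile) — missense.
Codon 3: CCA (Pro) → CCU (Pro) — synonymous.
Codon 4: UCU (Ser) → GCU (Ala) — missense.
Codon 5: UCC (Ser) → UCA (Ser) — synonymous.
Synonymous: 2 of 4.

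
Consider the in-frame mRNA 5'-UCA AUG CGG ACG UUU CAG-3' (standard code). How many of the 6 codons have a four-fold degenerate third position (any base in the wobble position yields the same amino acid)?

Codon 1 UCA (Ser): third position 4-fold.
Codon 2 AUG (Met): third position 1-fold.
Codon 3 CGG (Arg): third position 4-fold.
Codon 4 ACG (Thr): third position 4-fold.
Codon 5 UUU (Phe): third position 2-fold.
Codon 6 CAG (Gln): third position 2-fold.
Four-fold degenerate third positions: 3.

3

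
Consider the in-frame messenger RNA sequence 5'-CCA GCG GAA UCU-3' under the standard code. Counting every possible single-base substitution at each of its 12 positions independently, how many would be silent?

10

Codon 1 (CCA, Pro): 3 synonymous substitutions.
Codon 2 (GCG, Ala): 3 synonymous substitutions.
Codon 3 (GAA, Glu): 1 synonymous substitution.
Codon 4 (UCU, Ser): 3 synonymous substitutions.
Total: 3 + 3 + 1 + 3 = 10.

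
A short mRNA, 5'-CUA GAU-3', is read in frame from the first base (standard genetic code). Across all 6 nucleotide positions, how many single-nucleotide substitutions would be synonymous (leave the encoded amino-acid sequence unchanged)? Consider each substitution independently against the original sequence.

5

Codon 1 (CUA, Leu): 4 synonymous substitutions.
Codon 2 (GAU, Asp): 1 synonymous substitution.
Total: 4 + 1 = 5.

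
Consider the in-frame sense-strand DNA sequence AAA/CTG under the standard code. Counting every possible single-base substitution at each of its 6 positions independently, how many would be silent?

Codon 1 (AAA, Lys): 1 synonymous substitution.
Codon 2 (CTG, Leu): 4 synonymous substitutions.
Total: 1 + 4 = 5.

5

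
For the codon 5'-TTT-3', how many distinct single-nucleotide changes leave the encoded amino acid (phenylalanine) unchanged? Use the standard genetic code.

Position 1: none → 0 synonymous.
Position 2: none → 0 synonymous.
Position 3: TTC → 1 synonymous.
Total: 0 + 0 + 1 = 1.

1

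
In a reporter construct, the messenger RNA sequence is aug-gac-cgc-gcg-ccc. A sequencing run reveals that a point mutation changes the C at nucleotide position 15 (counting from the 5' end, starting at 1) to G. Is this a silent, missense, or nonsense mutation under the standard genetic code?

Position 15 falls in codon 5: CCC → Pro.
After the substitution the codon is CCG → Pro.
Both encode Pro, so the change is synonymous.

silent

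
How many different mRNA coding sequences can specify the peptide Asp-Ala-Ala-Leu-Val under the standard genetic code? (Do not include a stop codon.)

768

Asp: 2 codons.
Ala: 4 codons.
Ala: 4 codons.
Leu: 6 codons.
Val: 4 codons.
2 × 4 × 4 × 6 × 4 = 768.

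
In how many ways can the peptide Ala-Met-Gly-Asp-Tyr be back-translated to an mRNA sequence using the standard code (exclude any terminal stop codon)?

Ala: 4 codons.
Met: 1 codon.
Gly: 4 codons.
Asp: 2 codons.
Tyr: 2 codons.
4 × 1 × 4 × 2 × 2 = 64.

64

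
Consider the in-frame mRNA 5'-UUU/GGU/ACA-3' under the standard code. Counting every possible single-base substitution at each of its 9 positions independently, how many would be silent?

Codon 1 (UUU, Phe): 1 synonymous substitution.
Codon 2 (GGU, Gly): 3 synonymous substitutions.
Codon 3 (ACA, Thr): 3 synonymous substitutions.
Total: 1 + 3 + 3 = 7.

7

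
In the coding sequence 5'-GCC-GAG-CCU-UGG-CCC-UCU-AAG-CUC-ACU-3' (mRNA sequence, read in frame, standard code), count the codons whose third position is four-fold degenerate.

6

Codon 1 GCC (Ala): third position 4-fold.
Codon 2 GAG (Glu): third position 2-fold.
Codon 3 CCU (Pro): third position 4-fold.
Codon 4 UGG (Trp): third position 1-fold.
Codon 5 CCC (Pro): third position 4-fold.
Codon 6 UCU (Ser): third position 4-fold.
Codon 7 AAG (Lys): third position 2-fold.
Codon 8 CUC (Leu): third position 4-fold.
Codon 9 ACU (Thr): third position 4-fold.
Four-fold degenerate third positions: 6.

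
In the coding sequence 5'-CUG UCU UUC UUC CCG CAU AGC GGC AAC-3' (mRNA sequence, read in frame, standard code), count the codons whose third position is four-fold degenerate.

4

Codon 1 CUG (Leu): third position 4-fold.
Codon 2 UCU (Ser): third position 4-fold.
Codon 3 UUC (Phe): third position 2-fold.
Codon 4 UUC (Phe): third position 2-fold.
Codon 5 CCG (Pro): third position 4-fold.
Codon 6 CAU (His): third position 2-fold.
Codon 7 AGC (Ser): third position 2-fold.
Codon 8 GGC (Gly): third position 4-fold.
Codon 9 AAC (Asn): third position 2-fold.
Four-fold degenerate third positions: 4.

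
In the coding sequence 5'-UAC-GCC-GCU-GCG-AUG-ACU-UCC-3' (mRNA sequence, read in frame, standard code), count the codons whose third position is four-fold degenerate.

Codon 1 UAC (Tyr): third position 2-fold.
Codon 2 GCC (Ala): third position 4-fold.
Codon 3 GCU (Ala): third position 4-fold.
Codon 4 GCG (Ala): third position 4-fold.
Codon 5 AUG (Met): third position 1-fold.
Codon 6 ACU (Thr): third position 4-fold.
Codon 7 UCC (Ser): third position 4-fold.
Four-fold degenerate third positions: 5.

5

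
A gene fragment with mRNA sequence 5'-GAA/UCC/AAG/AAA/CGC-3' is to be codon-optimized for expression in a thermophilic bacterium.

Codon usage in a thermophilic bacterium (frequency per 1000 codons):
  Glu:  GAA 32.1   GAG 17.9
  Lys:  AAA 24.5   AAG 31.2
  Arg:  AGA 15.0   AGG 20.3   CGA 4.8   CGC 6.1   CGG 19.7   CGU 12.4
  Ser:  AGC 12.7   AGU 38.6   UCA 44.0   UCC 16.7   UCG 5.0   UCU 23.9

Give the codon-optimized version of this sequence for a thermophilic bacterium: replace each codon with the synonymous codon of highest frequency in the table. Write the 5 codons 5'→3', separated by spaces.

GAA UCA AAG AAG AGG

Codon 1 (Glu): best is GAA at 32.1.
Codon 2 (Ser): best is UCA at 44.0.
Codon 3 (Lys): best is AAG at 31.2.
Codon 4 (Lys): best is AAG at 31.2.
Codon 5 (Arg): best is AGG at 20.3.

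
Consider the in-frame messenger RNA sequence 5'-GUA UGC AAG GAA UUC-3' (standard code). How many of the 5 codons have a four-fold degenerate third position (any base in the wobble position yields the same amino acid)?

1

Codon 1 GUA (Val): third position 4-fold.
Codon 2 UGC (Cys): third position 2-fold.
Codon 3 AAG (Lys): third position 2-fold.
Codon 4 GAA (Glu): third position 2-fold.
Codon 5 UUC (Phe): third position 2-fold.
Four-fold degenerate third positions: 1.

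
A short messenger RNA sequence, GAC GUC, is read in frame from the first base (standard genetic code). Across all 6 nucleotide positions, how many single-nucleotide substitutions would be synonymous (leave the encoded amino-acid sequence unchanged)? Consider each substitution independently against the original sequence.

4

Codon 1 (GAC, Asp): 1 synonymous substitution.
Codon 2 (GUC, Val): 3 synonymous substitutions.
Total: 1 + 3 = 4.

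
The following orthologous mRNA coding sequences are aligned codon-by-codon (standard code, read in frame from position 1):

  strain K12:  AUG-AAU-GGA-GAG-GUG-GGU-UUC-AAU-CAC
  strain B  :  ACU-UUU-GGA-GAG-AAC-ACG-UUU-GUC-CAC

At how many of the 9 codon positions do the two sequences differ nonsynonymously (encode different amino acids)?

5

Codon 1: AUG Met / ACU Thr — nonsynonymous.
Codon 2: AAU Asn / UUU Phe — nonsynonymous.
Codon 3: GGA Gly / GGA Gly — identical.
Codon 4: GAG Glu / GAG Glu — identical.
Codon 5: GUG Val / AAC Asn — nonsynonymous.
Codon 6: GGU Gly / ACG Thr — nonsynonymous.
Codon 7: UUC Phe / UUU Phe — synonymous.
Codon 8: AAU Asn / GUC Val — nonsynonymous.
Codon 9: CAC His / CAC His — identical.
Nonsynonymous differences: 5.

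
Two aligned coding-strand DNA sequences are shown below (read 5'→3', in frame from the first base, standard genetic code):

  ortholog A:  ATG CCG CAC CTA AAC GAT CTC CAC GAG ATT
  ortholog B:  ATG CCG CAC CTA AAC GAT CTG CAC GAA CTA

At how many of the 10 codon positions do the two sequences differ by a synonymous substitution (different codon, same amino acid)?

2

Codon 1: ATG Met / ATG Met — identical.
Codon 2: CCG Pro / CCG Pro — identical.
Codon 3: CAC His / CAC His — identical.
Codon 4: CTA Leu / CTA Leu — identical.
Codon 5: AAC Asn / AAC Asn — identical.
Codon 6: GAT Asp / GAT Asp — identical.
Codon 7: CTC Leu / CTG Leu — synonymous.
Codon 8: CAC His / CAC His — identical.
Codon 9: GAG Glu / GAA Glu — synonymous.
Codon 10: ATT Ile / CTA Leu — nonsynonymous.
Synonymous differences: 2.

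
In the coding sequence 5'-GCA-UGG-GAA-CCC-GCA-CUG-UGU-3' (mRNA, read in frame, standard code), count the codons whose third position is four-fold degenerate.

Codon 1 GCA (Ala): third position 4-fold.
Codon 2 UGG (Trp): third position 1-fold.
Codon 3 GAA (Glu): third position 2-fold.
Codon 4 CCC (Pro): third position 4-fold.
Codon 5 GCA (Ala): third position 4-fold.
Codon 6 CUG (Leu): third position 4-fold.
Codon 7 UGU (Cys): third position 2-fold.
Four-fold degenerate third positions: 4.

4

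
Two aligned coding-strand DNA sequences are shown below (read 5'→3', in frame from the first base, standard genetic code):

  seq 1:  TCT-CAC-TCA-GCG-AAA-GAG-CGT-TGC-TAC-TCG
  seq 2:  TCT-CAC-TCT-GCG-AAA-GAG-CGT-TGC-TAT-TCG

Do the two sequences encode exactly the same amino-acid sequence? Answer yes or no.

Codon 1: TCT Ser / TCT Ser — identical.
Codon 2: CAC His / CAC His — identical.
Codon 3: TCA Ser / TCT Ser — synonymous.
Codon 4: GCG Ala / GCG Ala — identical.
Codon 5: AAA Lys / AAA Lys — identical.
Codon 6: GAG Glu / GAG Glu — identical.
Codon 7: CGT Arg / CGT Arg — identical.
Codon 8: TGC Cys / TGC Cys — identical.
Codon 9: TAC Tyr / TAT Tyr — synonymous.
Codon 10: TCG Ser / TCG Ser — identical.
Nonsynonymous differences: 0 → same protein.

yes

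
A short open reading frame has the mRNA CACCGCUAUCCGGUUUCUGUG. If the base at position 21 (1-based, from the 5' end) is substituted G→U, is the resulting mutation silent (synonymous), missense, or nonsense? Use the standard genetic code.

Position 21 falls in codon 7: GUG → Val.
After the substitution the codon is GUU → Val.
Both encode Val, so the change is synonymous.

silent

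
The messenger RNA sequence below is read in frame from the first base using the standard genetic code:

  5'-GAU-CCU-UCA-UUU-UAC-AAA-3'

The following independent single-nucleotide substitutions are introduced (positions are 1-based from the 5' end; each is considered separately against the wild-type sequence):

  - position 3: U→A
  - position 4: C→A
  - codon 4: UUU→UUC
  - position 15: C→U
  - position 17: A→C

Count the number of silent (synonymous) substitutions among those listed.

2

Codon 1: GAU (Asp) → GAA (Glu) — missense.
Codon 2: CCU (Pro) → ACU (Thr) — missense.
Codon 4: UUU (Phe) → UUC (Phe) — synonymous.
Codon 5: UAC (Tyr) → UAU (Tyr) — synonymous.
Codon 6: AAA (Lys) → ACA (Thr) — missense.
Synonymous: 2 of 5.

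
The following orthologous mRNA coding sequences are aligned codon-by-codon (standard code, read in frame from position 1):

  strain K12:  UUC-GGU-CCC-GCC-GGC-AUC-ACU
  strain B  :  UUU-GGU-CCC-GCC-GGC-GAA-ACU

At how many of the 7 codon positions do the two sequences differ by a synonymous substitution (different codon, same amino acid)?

1

Codon 1: UUC Phe / UUU Phe — synonymous.
Codon 2: GGU Gly / GGU Gly — identical.
Codon 3: CCC Pro / CCC Pro — identical.
Codon 4: GCC Ala / GCC Ala — identical.
Codon 5: GGC Gly / GGC Gly — identical.
Codon 6: AUC Ile / GAA Glu — nonsynonymous.
Codon 7: ACU Thr / ACU Thr — identical.
Synonymous differences: 1.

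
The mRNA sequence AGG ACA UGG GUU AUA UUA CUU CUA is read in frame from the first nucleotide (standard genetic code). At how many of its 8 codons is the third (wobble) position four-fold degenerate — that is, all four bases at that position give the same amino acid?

4

Codon 1 AGG (Arg): third position 2-fold.
Codon 2 ACA (Thr): third position 4-fold.
Codon 3 UGG (Trp): third position 1-fold.
Codon 4 GUU (Val): third position 4-fold.
Codon 5 AUA (Ile): third position 3-fold.
Codon 6 UUA (Leu): third position 2-fold.
Codon 7 CUU (Leu): third position 4-fold.
Codon 8 CUA (Leu): third position 4-fold.
Four-fold degenerate third positions: 4.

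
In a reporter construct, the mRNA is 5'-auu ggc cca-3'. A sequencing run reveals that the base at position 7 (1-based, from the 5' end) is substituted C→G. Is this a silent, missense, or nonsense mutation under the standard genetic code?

missense

Position 7 falls in codon 3: CCA → Pro.
After the substitution the codon is GCA → Ala.
Pro ≠ Ala, so this is a missense mutation.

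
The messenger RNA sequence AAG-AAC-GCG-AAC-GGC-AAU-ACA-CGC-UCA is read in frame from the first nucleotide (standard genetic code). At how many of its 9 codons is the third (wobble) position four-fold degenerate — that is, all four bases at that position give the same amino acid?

5

Codon 1 AAG (Lys): third position 2-fold.
Codon 2 AAC (Asn): third position 2-fold.
Codon 3 GCG (Ala): third position 4-fold.
Codon 4 AAC (Asn): third position 2-fold.
Codon 5 GGC (Gly): third position 4-fold.
Codon 6 AAU (Asn): third position 2-fold.
Codon 7 ACA (Thr): third position 4-fold.
Codon 8 CGC (Arg): third position 4-fold.
Codon 9 UCA (Ser): third position 4-fold.
Four-fold degenerate third positions: 5.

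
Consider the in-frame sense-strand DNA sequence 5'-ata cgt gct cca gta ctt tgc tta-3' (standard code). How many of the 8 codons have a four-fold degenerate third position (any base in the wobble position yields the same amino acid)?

Codon 1 ATA (Ile): third position 3-fold.
Codon 2 CGT (Arg): third position 4-fold.
Codon 3 GCT (Ala): third position 4-fold.
Codon 4 CCA (Pro): third position 4-fold.
Codon 5 GTA (Val): third position 4-fold.
Codon 6 CTT (Leu): third position 4-fold.
Codon 7 TGC (Cys): third position 2-fold.
Codon 8 TTA (Leu): third position 2-fold.
Four-fold degenerate third positions: 5.

5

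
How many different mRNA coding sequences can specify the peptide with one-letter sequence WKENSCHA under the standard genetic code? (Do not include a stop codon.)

Trp: 1 codon.
Lys: 2 codons.
Glu: 2 codons.
Asn: 2 codons.
Ser: 6 codons.
Cys: 2 codons.
His: 2 codons.
Ala: 4 codons.
1 × 2 × 2 × 2 × 6 × 2 × 2 × 4 = 768.

768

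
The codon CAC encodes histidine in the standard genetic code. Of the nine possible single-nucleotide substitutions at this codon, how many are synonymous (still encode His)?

1

Position 1: none → 0 synonymous.
Position 2: none → 0 synonymous.
Position 3: CAU → 1 synonymous.
Total: 0 + 0 + 1 = 1.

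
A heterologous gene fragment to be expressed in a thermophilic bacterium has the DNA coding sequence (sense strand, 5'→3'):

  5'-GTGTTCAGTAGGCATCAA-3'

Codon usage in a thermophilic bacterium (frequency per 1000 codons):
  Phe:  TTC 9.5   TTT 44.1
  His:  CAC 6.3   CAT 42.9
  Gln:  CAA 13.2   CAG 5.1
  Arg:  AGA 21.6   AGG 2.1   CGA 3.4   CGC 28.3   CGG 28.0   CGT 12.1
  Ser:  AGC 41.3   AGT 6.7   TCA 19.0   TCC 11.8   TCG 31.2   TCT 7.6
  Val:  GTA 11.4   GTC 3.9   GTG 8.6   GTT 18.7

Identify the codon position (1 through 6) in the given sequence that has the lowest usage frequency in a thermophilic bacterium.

4

Codon 1 GTG (Val): 8.6 per 1000.
Codon 2 TTC (Phe): 9.5 per 1000.
Codon 3 AGT (Ser): 6.7 per 1000.
Codon 4 AGG (Arg): 2.1 per 1000.
Codon 5 CAT (His): 42.9 per 1000.
Codon 6 CAA (Gln): 13.2 per 1000.
Lowest frequency is 2.1 at codon 4.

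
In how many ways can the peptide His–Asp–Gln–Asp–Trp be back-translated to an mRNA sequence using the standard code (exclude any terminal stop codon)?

16

His: 2 codons.
Asp: 2 codons.
Gln: 2 codons.
Asp: 2 codons.
Trp: 1 codon.
2 × 2 × 2 × 2 × 1 = 16.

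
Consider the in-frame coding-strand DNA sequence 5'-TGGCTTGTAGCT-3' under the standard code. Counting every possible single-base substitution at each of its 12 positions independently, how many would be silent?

Codon 1 (TGG, Trp): 0 synonymous substitutions.
Codon 2 (CTT, Leu): 3 synonymous substitutions.
Codon 3 (GTA, Val): 3 synonymous substitutions.
Codon 4 (GCT, Ala): 3 synonymous substitutions.
Total: 0 + 3 + 3 + 3 = 9.

9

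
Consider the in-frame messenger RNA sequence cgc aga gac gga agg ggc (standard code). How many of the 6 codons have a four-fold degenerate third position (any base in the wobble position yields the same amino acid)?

Codon 1 CGC (Arg): third position 4-fold.
Codon 2 AGA (Arg): third position 2-fold.
Codon 3 GAC (Asp): third position 2-fold.
Codon 4 GGA (Gly): third position 4-fold.
Codon 5 AGG (Arg): third position 2-fold.
Codon 6 GGC (Gly): third position 4-fold.
Four-fold degenerate third positions: 3.

3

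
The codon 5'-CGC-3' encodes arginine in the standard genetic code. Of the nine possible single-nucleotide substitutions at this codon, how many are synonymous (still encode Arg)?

Position 1: none → 0 synonymous.
Position 2: none → 0 synonymous.
Position 3: CGU, CGA, CGG → 3 synonymous.
Total: 0 + 0 + 3 = 3.

3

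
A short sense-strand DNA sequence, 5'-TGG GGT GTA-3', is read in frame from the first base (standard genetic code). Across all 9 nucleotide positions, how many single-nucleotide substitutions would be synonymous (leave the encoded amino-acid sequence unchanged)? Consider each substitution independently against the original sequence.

6

Codon 1 (TGG, Trp): 0 synonymous substitutions.
Codon 2 (GGT, Gly): 3 synonymous substitutions.
Codon 3 (GTA, Val): 3 synonymous substitutions.
Total: 0 + 3 + 3 = 6.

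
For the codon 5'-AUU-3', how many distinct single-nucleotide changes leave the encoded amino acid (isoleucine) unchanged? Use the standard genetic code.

2

Position 1: none → 0 synonymous.
Position 2: none → 0 synonymous.
Position 3: AUC, AUA → 2 synonymous.
Total: 0 + 0 + 2 = 2.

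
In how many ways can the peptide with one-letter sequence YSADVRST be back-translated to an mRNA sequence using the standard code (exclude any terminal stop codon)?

Tyr: 2 codons.
Ser: 6 codons.
Ala: 4 codons.
Asp: 2 codons.
Val: 4 codons.
Arg: 6 codons.
Ser: 6 codons.
Thr: 4 codons.
2 × 6 × 4 × 2 × 4 × 6 × 6 × 4 = 55296.

55296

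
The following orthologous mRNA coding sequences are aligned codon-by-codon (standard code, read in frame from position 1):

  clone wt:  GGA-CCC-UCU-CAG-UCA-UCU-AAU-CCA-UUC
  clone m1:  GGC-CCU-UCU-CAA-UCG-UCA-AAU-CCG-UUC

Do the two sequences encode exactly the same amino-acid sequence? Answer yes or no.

Codon 1: GGA Gly / GGC Gly — synonymous.
Codon 2: CCC Pro / CCU Pro — synonymous.
Codon 3: UCU Ser / UCU Ser — identical.
Codon 4: CAG Gln / CAA Gln — synonymous.
Codon 5: UCA Ser / UCG Ser — synonymous.
Codon 6: UCU Ser / UCA Ser — synonymous.
Codon 7: AAU Asn / AAU Asn — identical.
Codon 8: CCA Pro / CCG Pro — synonymous.
Codon 9: UUC Phe / UUC Phe — identical.
Nonsynonymous differences: 0 → same protein.

yes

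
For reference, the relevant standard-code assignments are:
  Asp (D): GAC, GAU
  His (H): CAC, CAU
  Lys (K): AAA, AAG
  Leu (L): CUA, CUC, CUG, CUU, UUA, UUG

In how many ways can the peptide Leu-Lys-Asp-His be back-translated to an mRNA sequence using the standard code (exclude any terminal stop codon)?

48

Leu: 6 codons.
Lys: 2 codons.
Asp: 2 codons.
His: 2 codons.
6 × 2 × 2 × 2 = 48.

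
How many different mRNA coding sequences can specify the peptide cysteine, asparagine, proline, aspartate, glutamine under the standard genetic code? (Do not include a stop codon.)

64

Cys: 2 codons.
Asn: 2 codons.
Pro: 4 codons.
Asp: 2 codons.
Gln: 2 codons.
2 × 2 × 4 × 2 × 2 = 64.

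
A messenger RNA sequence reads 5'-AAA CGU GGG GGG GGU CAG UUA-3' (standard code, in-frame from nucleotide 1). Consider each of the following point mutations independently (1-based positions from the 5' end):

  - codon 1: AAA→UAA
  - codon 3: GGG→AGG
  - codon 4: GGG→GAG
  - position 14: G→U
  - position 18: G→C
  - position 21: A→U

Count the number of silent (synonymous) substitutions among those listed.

Codon 1: AAA (Lys) → UAA (Stop) — nonsense.
Codon 3: GGG (Gly) → AGG (Arg) — missense.
Codon 4: GGG (Gly) → GAG (Glu) — missense.
Codon 5: GGU (Gly) → GUU (Val) — missense.
Codon 6: CAG (Gln) → CAC (His) — missense.
Codon 7: UUA (Leu) → UUU (Phe) — missense.
Synonymous: 0 of 6.

0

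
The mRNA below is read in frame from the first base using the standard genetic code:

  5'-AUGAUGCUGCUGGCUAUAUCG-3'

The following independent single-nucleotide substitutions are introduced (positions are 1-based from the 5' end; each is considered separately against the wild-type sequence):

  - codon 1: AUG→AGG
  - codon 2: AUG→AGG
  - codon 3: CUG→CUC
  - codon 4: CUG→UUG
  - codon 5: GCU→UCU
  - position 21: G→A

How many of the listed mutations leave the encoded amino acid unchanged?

Codon 1: AUG (Met) → AGG (Arg) — missense.
Codon 2: AUG (Met) → AGG (Arg) — missense.
Codon 3: CUG (Leu) → CUC (Leu) — synonymous.
Codon 4: CUG (Leu) → UUG (Leu) — synonymous.
Codon 5: GCU (Ala) → UCU (Ser) — missense.
Codon 7: UCG (Ser) → UCA (Ser) — synonymous.
Synonymous: 3 of 6.

3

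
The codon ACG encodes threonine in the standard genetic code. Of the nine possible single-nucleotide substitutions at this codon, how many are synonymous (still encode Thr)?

Position 1: none → 0 synonymous.
Position 2: none → 0 synonymous.
Position 3: ACU, ACC, ACA → 3 synonymous.
Total: 0 + 0 + 3 = 3.

3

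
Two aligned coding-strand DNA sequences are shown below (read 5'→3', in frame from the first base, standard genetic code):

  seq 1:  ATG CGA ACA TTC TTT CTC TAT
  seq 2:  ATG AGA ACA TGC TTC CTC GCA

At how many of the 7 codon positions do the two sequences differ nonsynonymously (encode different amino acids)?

Codon 1: ATG Met / ATG Met — identical.
Codon 2: CGA Arg / AGA Arg — synonymous.
Codon 3: ACA Thr / ACA Thr — identical.
Codon 4: TTC Phe / TGC Cys — nonsynonymous.
Codon 5: TTT Phe / TTC Phe — synonymous.
Codon 6: CTC Leu / CTC Leu — identical.
Codon 7: TAT Tyr / GCA Ala — nonsynonymous.
Nonsynonymous differences: 2.

2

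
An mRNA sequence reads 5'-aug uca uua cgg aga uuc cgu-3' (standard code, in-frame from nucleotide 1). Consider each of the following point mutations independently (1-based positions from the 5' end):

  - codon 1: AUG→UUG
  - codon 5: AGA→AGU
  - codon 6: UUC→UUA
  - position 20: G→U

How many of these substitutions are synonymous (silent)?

0

Codon 1: AUG (Met) → UUG (Leu) — missense.
Codon 5: AGA (Arg) → AGU (Ser) — missense.
Codon 6: UUC (Phe) → UUA (Leu) — missense.
Codon 7: CGU (Arg) → CUU (Leu) — missense.
Synonymous: 0 of 4.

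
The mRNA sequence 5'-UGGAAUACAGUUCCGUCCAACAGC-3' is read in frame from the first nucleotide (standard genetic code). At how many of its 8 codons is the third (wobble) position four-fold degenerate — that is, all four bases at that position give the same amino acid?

4

Codon 1 UGG (Trp): third position 1-fold.
Codon 2 AAU (Asn): third position 2-fold.
Codon 3 ACA (Thr): third position 4-fold.
Codon 4 GUU (Val): third position 4-fold.
Codon 5 CCG (Pro): third position 4-fold.
Codon 6 UCC (Ser): third position 4-fold.
Codon 7 AAC (Asn): third position 2-fold.
Codon 8 AGC (Ser): third position 2-fold.
Four-fold degenerate third positions: 4.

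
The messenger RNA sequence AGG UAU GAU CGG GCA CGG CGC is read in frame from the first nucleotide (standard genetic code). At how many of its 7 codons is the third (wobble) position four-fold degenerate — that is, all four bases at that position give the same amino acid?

Codon 1 AGG (Arg): third position 2-fold.
Codon 2 UAU (Tyr): third position 2-fold.
Codon 3 GAU (Asp): third position 2-fold.
Codon 4 CGG (Arg): third position 4-fold.
Codon 5 GCA (Ala): third position 4-fold.
Codon 6 CGG (Arg): third position 4-fold.
Codon 7 CGC (Arg): third position 4-fold.
Four-fold degenerate third positions: 4.

4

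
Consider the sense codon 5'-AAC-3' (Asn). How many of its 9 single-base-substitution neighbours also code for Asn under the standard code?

1

Position 1: none → 0 synonymous.
Position 2: none → 0 synonymous.
Position 3: AAU → 1 synonymous.
Total: 0 + 0 + 1 = 1.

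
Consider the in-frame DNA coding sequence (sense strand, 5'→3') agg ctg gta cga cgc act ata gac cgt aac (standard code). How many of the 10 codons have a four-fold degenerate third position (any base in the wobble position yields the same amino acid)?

6

Codon 1 AGG (Arg): third position 2-fold.
Codon 2 CTG (Leu): third position 4-fold.
Codon 3 GTA (Val): third position 4-fold.
Codon 4 CGA (Arg): third position 4-fold.
Codon 5 CGC (Arg): third position 4-fold.
Codon 6 ACT (Thr): third position 4-fold.
Codon 7 ATA (Ile): third position 3-fold.
Codon 8 GAC (Asp): third position 2-fold.
Codon 9 CGT (Arg): third position 4-fold.
Codon 10 AAC (Asn): third position 2-fold.
Four-fold degenerate third positions: 6.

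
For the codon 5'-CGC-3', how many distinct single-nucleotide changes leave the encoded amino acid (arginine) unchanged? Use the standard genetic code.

Position 1: none → 0 synonymous.
Position 2: none → 0 synonymous.
Position 3: CGU, CGA, CGG → 3 synonymous.
Total: 0 + 0 + 3 = 3.

3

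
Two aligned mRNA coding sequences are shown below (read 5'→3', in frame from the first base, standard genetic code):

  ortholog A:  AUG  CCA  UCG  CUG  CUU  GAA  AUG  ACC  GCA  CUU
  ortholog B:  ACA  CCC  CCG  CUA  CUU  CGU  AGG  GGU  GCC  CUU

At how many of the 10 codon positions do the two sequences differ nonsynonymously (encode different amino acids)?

Codon 1: AUG Met / ACA Thr — nonsynonymous.
Codon 2: CCA Pro / CCC Pro — synonymous.
Codon 3: UCG Ser / CCG Pro — nonsynonymous.
Codon 4: CUG Leu / CUA Leu — synonymous.
Codon 5: CUU Leu / CUU Leu — identical.
Codon 6: GAA Glu / CGU Arg — nonsynonymous.
Codon 7: AUG Met / AGG Arg — nonsynonymous.
Codon 8: ACC Thr / GGU Gly — nonsynonymous.
Codon 9: GCA Ala / GCC Ala — synonymous.
Codon 10: CUU Leu / CUU Leu — identical.
Nonsynonymous differences: 5.

5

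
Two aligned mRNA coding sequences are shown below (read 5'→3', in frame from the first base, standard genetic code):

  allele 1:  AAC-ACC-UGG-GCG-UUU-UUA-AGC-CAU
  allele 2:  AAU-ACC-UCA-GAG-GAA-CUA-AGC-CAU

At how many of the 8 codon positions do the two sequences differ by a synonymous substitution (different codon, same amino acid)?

Codon 1: AAC Asn / AAU Asn — synonymous.
Codon 2: ACC Thr / ACC Thr — identical.
Codon 3: UGG Trp / UCA Ser — nonsynonymous.
Codon 4: GCG Ala / GAG Glu — nonsynonymous.
Codon 5: UUU Phe / GAA Glu — nonsynonymous.
Codon 6: UUA Leu / CUA Leu — synonymous.
Codon 7: AGC Ser / AGC Ser — identical.
Codon 8: CAU His / CAU His — identical.
Synonymous differences: 2.

2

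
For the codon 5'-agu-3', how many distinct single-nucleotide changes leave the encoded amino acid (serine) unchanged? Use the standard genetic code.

1

Position 1: none → 0 synonymous.
Position 2: none → 0 synonymous.
Position 3: AGC → 1 synonymous.
Total: 0 + 0 + 1 = 1.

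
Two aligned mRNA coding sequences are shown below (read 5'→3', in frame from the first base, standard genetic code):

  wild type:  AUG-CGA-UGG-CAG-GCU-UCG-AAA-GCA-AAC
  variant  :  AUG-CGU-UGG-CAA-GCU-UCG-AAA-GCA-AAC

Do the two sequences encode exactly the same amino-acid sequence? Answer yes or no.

yes

Codon 1: AUG Met / AUG Met — identical.
Codon 2: CGA Arg / CGU Arg — synonymous.
Codon 3: UGG Trp / UGG Trp — identical.
Codon 4: CAG Gln / CAA Gln — synonymous.
Codon 5: GCU Ala / GCU Ala — identical.
Codon 6: UCG Ser / UCG Ser — identical.
Codon 7: AAA Lys / AAA Lys — identical.
Codon 8: GCA Ala / GCA Ala — identical.
Codon 9: AAC Asn / AAC Asn — identical.
Nonsynonymous differences: 0 → same protein.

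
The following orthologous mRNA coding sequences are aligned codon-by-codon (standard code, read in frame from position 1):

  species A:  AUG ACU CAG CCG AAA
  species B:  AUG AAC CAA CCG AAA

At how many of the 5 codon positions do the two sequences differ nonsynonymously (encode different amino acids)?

Codon 1: AUG Met / AUG Met — identical.
Codon 2: ACU Thr / AAC Asn — nonsynonymous.
Codon 3: CAG Gln / CAA Gln — synonymous.
Codon 4: CCG Pro / CCG Pro — identical.
Codon 5: AAA Lys / AAA Lys — identical.
Nonsynonymous differences: 1.

1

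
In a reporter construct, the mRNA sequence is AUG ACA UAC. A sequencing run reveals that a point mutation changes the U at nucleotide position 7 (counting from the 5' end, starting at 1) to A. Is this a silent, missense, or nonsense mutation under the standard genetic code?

missense

Position 7 falls in codon 3: UAC → Tyr.
After the substitution the codon is AAC → Asn.
Tyr ≠ Asn, so this is a missense mutation.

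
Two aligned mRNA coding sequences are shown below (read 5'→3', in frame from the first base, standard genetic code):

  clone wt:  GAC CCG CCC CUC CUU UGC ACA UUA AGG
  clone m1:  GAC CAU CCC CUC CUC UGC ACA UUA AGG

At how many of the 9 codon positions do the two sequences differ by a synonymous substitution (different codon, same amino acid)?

Codon 1: GAC Asp / GAC Asp — identical.
Codon 2: CCG Pro / CAU His — nonsynonymous.
Codon 3: CCC Pro / CCC Pro — identical.
Codon 4: CUC Leu / CUC Leu — identical.
Codon 5: CUU Leu / CUC Leu — synonymous.
Codon 6: UGC Cys / UGC Cys — identical.
Codon 7: ACA Thr / ACA Thr — identical.
Codon 8: UUA Leu / UUA Leu — identical.
Codon 9: AGG Arg / AGG Arg — identical.
Synonymous differences: 1.

1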